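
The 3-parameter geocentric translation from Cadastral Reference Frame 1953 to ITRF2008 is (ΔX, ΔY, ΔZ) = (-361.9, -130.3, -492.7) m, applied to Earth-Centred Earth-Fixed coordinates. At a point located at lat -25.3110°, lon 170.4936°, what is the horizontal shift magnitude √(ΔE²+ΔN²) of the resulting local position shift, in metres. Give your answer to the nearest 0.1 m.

At φ = -25.3110°, λ = 170.4936°: sin φ = -0.427531, cos φ = 0.904000, sin λ = 0.165158, cos λ = -0.986267.
ΔE = −sin λ·ΔX + cos λ·ΔY = −(0.165158)·(-361.9) + (-0.986267)·(-130.3) = 188.28 m.
ΔN = −sin φ cos λ·ΔX − sin φ sin λ·ΔY + cos φ·ΔZ = −(-0.427531)(-0.986267)(-361.9) − (-0.427531)(0.165158)(-130.3) + (0.904000)(-492.7) = -302.00 m.
Horizontal magnitude = √(ΔE² + ΔN²) = √(188.28² + (-302.00)²) = 355.89 m.

355.9 m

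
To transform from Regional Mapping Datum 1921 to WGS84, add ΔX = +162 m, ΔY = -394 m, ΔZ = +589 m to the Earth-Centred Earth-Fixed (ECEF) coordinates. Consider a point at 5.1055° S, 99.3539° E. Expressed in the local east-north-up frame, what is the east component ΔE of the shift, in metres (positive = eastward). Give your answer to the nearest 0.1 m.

The local east axis at (φ, λ) is (−sin λ, cos λ, 0), so ΔE = −sin(99.3539°)·162 + cos(99.3539°)·(-394) = -95.81 m.

ΔE = -95.8 m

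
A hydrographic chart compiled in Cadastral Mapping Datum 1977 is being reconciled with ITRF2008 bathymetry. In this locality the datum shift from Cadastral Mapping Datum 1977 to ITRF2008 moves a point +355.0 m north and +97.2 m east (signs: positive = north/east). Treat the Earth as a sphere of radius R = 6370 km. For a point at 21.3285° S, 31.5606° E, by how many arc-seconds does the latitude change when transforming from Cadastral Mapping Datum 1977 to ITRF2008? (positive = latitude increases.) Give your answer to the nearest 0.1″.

On a sphere of radius R, 1 rad of latitude = R, so Δφ = ΔN / R = 355.0 / 6370000 = 5.5730e-05 rad = 11.495″.

Δφ = 11.5″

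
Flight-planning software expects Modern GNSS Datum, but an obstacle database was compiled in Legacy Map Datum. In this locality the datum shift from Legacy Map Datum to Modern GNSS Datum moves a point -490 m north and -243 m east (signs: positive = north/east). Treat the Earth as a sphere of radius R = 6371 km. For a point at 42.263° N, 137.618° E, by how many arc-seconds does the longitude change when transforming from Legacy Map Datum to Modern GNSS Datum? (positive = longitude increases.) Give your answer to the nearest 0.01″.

Δλ = -10.63″

At latitude 42.263°, cos φ = 0.740066.
One radian of longitude at latitude φ spans R cos φ, so Δλ = ΔE / (R cos φ) = -243.0 / (6371000 × 0.740066) = -5.1538e-05 rad = -10.630″.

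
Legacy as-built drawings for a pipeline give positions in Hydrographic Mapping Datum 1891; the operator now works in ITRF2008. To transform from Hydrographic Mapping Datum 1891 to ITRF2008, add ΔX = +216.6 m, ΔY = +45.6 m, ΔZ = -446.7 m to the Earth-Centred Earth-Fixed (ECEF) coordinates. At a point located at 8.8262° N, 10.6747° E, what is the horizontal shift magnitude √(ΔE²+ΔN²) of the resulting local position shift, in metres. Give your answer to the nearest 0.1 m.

475.4 m

At φ = 8.8262°, λ = 10.6747°: sin φ = 0.153438, cos φ = 0.988158, sin λ = 0.185233, cos λ = 0.982695.
ΔE = −sin λ·ΔX + cos λ·ΔY = −(0.185233)·(216.6) + (0.982695)·(45.6) = 4.69 m.
ΔN = −sin φ cos λ·ΔX − sin φ sin λ·ΔY + cos φ·ΔZ = −(0.153438)(0.982695)(216.6) − (0.153438)(0.185233)(45.6) + (0.988158)(-446.7) = -475.37 m.
Horizontal magnitude = √(ΔE² + ΔN²) = √(4.69² + (-475.37)²) = 475.39 m.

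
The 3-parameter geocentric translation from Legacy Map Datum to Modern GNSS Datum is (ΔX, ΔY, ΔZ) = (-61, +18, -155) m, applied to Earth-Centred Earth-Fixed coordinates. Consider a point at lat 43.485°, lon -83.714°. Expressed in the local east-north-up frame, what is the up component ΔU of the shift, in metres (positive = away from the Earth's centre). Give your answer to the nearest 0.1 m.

The local up (radial) axis is (cos φ cos λ, cos φ sin λ, sin φ), giving ΔU = -4.846 − 12.981 − 106.666 = -124.49 m.

ΔU = -124.5 m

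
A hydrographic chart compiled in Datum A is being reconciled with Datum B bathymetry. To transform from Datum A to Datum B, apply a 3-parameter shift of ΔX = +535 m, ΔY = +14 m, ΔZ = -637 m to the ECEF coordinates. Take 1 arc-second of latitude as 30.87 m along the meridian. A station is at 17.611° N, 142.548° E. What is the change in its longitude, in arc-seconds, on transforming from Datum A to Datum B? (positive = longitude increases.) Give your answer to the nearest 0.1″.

Δλ = -11.4″

sin φ = 0.302553, cos φ = 0.953133, sin λ = 0.608097, cos λ = -0.793863.
East component: ΔE = −sin λ·ΔX + cos λ·ΔY = −(0.608097)(535) + (-0.793863)(14) = -336.45 m.
1° of latitude spans 3600 × 30.87 = 111132 m; at latitude φ, 1° of longitude spans that × cos φ = 105923.5 m, so Δλ = -336.45 / 105923.5 × 3600 = -11.435″.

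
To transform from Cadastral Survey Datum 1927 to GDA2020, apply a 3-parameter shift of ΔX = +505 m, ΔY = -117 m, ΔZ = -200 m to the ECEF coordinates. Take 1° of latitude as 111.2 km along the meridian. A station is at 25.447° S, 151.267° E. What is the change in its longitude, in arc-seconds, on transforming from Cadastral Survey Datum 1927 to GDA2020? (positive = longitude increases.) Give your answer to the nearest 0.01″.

Δλ = -5.03″

sin φ = -0.429676, cos φ = 0.902983, sin λ = 0.480729, cos λ = -0.876869.
East component: ΔE = −sin λ·ΔX + cos λ·ΔY = −(0.480729)(505) + (-0.876869)(-117) = -140.17 m.
1° of latitude spans 111200 m; at latitude φ, 1° of longitude spans that × cos φ = 100411.7 m, so Δλ = -140.17 / 100411.7 × 3600 = -5.026″.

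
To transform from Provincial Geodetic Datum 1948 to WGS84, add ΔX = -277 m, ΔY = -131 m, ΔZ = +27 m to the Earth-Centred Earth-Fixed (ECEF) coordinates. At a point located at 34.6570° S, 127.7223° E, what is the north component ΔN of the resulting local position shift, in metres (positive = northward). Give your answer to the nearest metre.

The local north axis is (−sin φ cos λ, −sin φ sin λ, cos φ), giving ΔN = 96.376 − 58.924 + 22.209 = 59.66 m.

ΔN = 60 m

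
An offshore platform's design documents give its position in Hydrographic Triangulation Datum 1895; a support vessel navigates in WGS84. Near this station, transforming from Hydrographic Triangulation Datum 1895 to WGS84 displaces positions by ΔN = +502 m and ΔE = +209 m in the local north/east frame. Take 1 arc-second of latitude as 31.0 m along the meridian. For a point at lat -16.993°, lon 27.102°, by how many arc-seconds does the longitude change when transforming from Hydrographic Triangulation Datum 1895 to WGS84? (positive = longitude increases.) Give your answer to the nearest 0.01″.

Δλ = 7.05″

At latitude -16.993°, cos φ = 0.956340.
1″ of longitude at this latitude = 31.00 × cos φ = 29.6466 m, so Δλ = 209.0 / 29.6466 = 7.050″.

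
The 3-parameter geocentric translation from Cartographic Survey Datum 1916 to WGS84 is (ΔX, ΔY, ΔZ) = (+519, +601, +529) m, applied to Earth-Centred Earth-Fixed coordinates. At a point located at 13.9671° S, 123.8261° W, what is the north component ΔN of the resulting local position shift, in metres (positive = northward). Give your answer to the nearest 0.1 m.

ΔN = 323.1 m

The local north axis is (−sin φ cos λ, −sin φ sin λ, cos φ), giving ΔN = -69.734 − 120.506 + 513.360 = 323.12 m.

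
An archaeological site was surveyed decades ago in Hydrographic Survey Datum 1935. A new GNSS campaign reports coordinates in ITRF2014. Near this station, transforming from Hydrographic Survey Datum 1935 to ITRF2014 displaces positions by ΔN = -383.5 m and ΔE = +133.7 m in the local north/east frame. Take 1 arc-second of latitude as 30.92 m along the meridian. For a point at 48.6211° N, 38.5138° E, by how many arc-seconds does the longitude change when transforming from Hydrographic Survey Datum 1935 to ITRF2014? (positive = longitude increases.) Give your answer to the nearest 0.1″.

Δλ = 6.5″

At latitude 48.6211°, cos φ = 0.661036.
1″ of longitude at this latitude = 30.92 × cos φ = 20.4392 m, so Δλ = 133.7 / 20.4392 = 6.541″.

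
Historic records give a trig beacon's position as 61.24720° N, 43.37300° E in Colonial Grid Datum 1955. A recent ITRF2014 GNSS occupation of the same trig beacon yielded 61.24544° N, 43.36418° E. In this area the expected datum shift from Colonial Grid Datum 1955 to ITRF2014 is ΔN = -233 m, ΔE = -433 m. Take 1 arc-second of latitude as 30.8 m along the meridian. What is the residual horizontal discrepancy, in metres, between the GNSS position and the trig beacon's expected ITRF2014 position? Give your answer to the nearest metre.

Observed coordinate differences: Δφ = -0.00176°, Δλ = -0.00882°.
Converting to metres (1° lat = 110880 m, cos φ = 0.481032): observed ΔN = -195.1 m, observed ΔE = -470.4 m.
Subtracting the expected shift leaves a residual of -195.1 − (-233) = 37.9 m north and -470.4 − (-433) = -37.4 m east.
Residual distance = √(37.9² + (-37.4)²) = 53.2 m.

53 m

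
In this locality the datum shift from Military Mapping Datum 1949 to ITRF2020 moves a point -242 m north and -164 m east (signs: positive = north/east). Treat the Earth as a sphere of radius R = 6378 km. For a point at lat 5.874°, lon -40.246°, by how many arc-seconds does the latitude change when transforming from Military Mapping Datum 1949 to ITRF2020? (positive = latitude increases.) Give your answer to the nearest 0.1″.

On a sphere of radius R, 1 rad of latitude = R, so Δφ = ΔN / R = -242.0 / 6378000 = -3.7943e-05 rad = -7.826″.

Δφ = -7.8″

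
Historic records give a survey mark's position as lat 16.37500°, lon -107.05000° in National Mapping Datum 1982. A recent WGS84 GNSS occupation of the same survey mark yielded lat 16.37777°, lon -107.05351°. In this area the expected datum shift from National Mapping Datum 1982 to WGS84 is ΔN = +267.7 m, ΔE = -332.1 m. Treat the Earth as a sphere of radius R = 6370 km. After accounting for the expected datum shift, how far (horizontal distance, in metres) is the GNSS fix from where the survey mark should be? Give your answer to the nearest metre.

Observed coordinate differences: Δφ = +0.00277°, Δλ = -0.00351°.
Converting to metres (1° lat = 111177 m, cos φ = 0.959437): observed ΔN = 308.0 m, observed ΔE = -374.4 m.
Subtracting the expected shift leaves a residual of 308.0 − (267.7) = 40.3 m north and -374.4 − (-332.1) = -42.3 m east.
Residual distance = √(40.3² + (-42.3)²) = 58.4 m.

58 m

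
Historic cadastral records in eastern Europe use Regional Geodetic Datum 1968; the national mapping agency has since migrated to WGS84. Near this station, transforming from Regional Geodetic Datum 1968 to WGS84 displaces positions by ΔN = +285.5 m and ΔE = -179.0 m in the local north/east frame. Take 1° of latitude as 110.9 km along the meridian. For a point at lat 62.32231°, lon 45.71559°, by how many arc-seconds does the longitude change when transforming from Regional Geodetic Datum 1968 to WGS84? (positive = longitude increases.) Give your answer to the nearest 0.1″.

Δλ = -12.5″

At latitude 62.32231°, cos φ = 0.464497.
1° of longitude at this latitude = 110.9 × cos φ = 51.51 km, so Δλ = -179.0 / 51512.7 = -0.0034749° = -12.510″.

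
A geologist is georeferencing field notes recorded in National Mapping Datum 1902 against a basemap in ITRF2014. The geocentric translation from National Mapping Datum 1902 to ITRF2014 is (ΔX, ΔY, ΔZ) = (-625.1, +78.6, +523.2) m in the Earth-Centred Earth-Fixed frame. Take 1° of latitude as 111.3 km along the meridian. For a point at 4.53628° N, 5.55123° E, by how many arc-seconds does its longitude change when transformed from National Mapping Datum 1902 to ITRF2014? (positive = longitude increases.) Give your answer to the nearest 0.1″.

sin φ = 0.079090, cos φ = 0.996867, sin λ = 0.096736, cos λ = 0.995310.
East component: ΔE = −sin λ·ΔX + cos λ·ΔY = −(0.096736)(-625.1) + (0.995310)(78.6) = 138.70 m.
1° of latitude spans 111300 m; at latitude φ, 1° of longitude spans that × cos φ = 110951.3 m, so Δλ = 138.70 / 110951.3 × 3600 = 4.500″.

Δλ = 4.5″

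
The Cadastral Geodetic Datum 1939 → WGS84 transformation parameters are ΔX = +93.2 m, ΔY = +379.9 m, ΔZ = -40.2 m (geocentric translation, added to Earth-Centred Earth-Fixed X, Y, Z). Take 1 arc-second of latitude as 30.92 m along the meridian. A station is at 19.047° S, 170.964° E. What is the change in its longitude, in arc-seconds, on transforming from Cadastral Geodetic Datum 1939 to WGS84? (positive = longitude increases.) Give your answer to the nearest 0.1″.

Δλ = -13.3″

sin φ = -0.326344, cos φ = 0.945251, sin λ = 0.157055, cos λ = -0.987590.
East component: ΔE = −sin λ·ΔX + cos λ·ΔY = −(0.157055)(93.2) + (-0.987590)(379.9) = -389.82 m.
1° of latitude spans 3600 × 30.92 = 111312 m; at latitude φ, 1° of longitude spans that × cos φ = 105217.8 m, so Δλ = -389.82 / 105217.8 × 3600 = -13.338″.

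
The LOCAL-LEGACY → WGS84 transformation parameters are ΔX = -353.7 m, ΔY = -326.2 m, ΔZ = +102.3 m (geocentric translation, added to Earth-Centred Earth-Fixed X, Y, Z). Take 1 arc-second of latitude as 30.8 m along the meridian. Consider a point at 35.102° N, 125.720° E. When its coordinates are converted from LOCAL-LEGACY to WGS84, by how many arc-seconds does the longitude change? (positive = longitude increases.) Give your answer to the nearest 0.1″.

sin φ = 0.575034, cos φ = 0.818130, sin λ = 0.811880, cos λ = -0.583825.
East component: ΔE = −sin λ·ΔX + cos λ·ΔY = −(0.811880)(-353.7) + (-0.583825)(-326.2) = 477.61 m.
1° of latitude spans 3600 × 30.80 = 110880 m; at latitude φ, 1° of longitude spans that × cos φ = 90714.2 m, so Δλ = 477.61 / 90714.2 × 3600 = 18.954″.

Δλ = 19.0″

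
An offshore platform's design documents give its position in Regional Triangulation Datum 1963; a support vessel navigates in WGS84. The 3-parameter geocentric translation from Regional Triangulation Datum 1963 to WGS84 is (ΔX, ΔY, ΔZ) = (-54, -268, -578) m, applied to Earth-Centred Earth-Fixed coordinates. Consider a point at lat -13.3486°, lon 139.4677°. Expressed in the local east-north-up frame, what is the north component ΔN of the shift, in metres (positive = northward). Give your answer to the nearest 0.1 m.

At φ = -13.3486°, λ = 139.4677°: sin φ = -0.230875, cos φ = 0.972983, sin λ = 0.649877, cos λ = -0.760040.
ΔN = −sin φ cos λ·ΔX − sin φ sin λ·ΔY + cos φ·ΔZ = −(-0.230875)(-0.760040)(-54) − (-0.230875)(0.649877)(-268) + (0.972983)(-578) = -593.12 m.

ΔN = -593.1 m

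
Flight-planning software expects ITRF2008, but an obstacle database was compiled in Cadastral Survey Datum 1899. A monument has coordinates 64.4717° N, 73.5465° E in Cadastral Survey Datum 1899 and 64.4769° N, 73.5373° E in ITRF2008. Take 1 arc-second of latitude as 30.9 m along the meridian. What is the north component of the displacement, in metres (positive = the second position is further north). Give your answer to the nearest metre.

ΔN = 578 m

Δφ = 64.4769° − 64.4717° = +0.0052°; Δλ = 73.5373° − 73.5465° = -0.0092°.
1° of latitude = 3600 × 30.90 = 111240 m.
ΔN = Δφ × 111240 = 578.4 m; ΔE = Δλ × 111240 × cos(64.4717°) = -0.0092 × 111240 × 0.430957 = -441.0 m.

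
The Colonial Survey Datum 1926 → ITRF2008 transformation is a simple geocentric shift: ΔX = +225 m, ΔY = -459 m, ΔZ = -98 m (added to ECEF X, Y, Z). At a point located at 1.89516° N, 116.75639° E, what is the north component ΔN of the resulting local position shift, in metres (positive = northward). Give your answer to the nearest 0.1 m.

At φ = 1.89516°, λ = 116.75639°: sin φ = 0.033071, cos φ = 0.999453, sin λ = 0.892929, cos λ = -0.450198.
ΔN = −sin φ cos λ·ΔX − sin φ sin λ·ΔY + cos φ·ΔZ = −(0.033071)(-0.450198)(225) − (0.033071)(0.892929)(-459) + (0.999453)(-98) = -81.04 m.

ΔN = -81.0 m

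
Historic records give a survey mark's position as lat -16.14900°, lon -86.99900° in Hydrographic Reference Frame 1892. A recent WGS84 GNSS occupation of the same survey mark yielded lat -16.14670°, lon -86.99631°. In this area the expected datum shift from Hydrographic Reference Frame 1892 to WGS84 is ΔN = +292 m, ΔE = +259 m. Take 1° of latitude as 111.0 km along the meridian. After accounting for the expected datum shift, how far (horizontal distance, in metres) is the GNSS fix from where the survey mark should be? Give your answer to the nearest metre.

Observed coordinate differences: Δφ = +0.00230°, Δλ = +0.00269°.
Converting to metres (1° lat = 111000 m, cos φ = 0.960542): observed ΔN = 255.3 m, observed ΔE = 286.8 m.
Subtracting the expected shift leaves a residual of 255.3 − (292) = -36.7 m north and 286.8 − (259) = 27.8 m east.
Residual distance = √((-36.7)² + 27.8²) = 46.0 m.

46 m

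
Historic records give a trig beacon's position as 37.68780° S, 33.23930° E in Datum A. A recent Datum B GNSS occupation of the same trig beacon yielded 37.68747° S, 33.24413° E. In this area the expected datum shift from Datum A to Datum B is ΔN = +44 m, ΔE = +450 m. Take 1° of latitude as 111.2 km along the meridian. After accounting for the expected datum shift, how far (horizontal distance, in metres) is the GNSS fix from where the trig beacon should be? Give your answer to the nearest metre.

26 m

Observed coordinate differences: Δφ = +0.00033°, Δλ = +0.00483°.
Converting to metres (1° lat = 111200 m, cos φ = 0.791354): observed ΔN = 36.7 m, observed ΔE = 425.0 m.
Subtracting the expected shift leaves a residual of 36.7 − (44) = -7.3 m north and 425.0 − (450) = -25.0 m east.
Residual distance = √((-7.3)² + (-25.0)²) = 26.0 m.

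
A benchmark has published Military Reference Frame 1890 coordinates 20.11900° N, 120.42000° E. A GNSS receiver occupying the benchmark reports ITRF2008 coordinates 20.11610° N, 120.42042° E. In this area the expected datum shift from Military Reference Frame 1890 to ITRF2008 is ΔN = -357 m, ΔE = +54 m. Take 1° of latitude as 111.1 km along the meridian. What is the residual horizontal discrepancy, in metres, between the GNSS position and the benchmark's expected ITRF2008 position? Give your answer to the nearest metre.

36 m

Observed coordinate differences: Δφ = -0.00290°, Δλ = +0.00042°.
Converting to metres (1° lat = 111100 m, cos φ = 0.938980): observed ΔN = -322.2 m, observed ΔE = 43.8 m.
Subtracting the expected shift leaves a residual of -322.2 − (-357) = 34.8 m north and 43.8 − (54) = -10.2 m east.
Residual distance = √(34.8² + (-10.2)²) = 36.3 m.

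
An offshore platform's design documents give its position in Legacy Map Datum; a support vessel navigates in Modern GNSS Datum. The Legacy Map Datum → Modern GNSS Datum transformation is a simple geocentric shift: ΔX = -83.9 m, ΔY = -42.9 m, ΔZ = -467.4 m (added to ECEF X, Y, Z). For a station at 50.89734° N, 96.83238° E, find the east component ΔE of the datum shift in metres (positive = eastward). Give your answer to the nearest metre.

The local east axis at (φ, λ) is (−sin λ, cos λ, 0), so ΔE = −sin(96.83238°)·(-83.9) + cos(96.83238°)·(-42.9) = 88.41 m.

ΔE = 88 m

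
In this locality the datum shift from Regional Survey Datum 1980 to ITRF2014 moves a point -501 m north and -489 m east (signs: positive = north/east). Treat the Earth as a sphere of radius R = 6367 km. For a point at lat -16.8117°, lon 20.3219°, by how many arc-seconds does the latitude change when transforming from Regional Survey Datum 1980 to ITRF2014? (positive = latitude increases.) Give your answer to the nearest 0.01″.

Δφ = -16.23″

On a sphere of radius R, 1 rad of latitude = R, so Δφ = ΔN / R = -501.0 / 6367000 = -7.8687e-05 rad = -16.230″.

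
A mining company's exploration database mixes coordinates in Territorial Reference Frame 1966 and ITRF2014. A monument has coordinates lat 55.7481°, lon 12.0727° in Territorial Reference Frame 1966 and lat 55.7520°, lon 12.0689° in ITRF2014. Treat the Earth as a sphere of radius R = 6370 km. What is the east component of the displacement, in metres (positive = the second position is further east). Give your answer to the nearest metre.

ΔE = -238 m

Δφ = 55.7520° − 55.7481° = +0.0039°; Δλ = 12.0689° − 12.0727° = -0.0038°.
1° along a meridian = πR/180 = 111177 m.
ΔN = Δφ × 111177 = 433.6 m; ΔE = Δλ × 111177 × cos(55.7481°) = -0.0038 × 111177 × 0.562832 = -237.8 m.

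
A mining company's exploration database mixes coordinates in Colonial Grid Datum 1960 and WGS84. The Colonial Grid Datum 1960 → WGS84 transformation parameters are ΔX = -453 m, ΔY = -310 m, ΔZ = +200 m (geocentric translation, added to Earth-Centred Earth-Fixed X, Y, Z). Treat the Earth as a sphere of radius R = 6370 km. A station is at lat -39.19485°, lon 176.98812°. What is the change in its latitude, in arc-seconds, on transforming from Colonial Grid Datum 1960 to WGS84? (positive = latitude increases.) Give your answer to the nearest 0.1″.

sin φ = -0.631960, cos φ = 0.775001, sin λ = 0.052543, cos λ = -0.998619.
North component: ΔN = −sin φ cos λ·ΔX − sin φ sin λ·ΔY + cos φ·ΔZ = −(-0.631960)(-0.998619)(-453) − (-0.631960)(0.052543)(-310) + (0.775001)(200) = 430.59 m.
1° of latitude spans πR/180 = 111177 m, so Δφ = 430.59 / 111177 × 3600 = 13.943″.

Δφ = 13.9″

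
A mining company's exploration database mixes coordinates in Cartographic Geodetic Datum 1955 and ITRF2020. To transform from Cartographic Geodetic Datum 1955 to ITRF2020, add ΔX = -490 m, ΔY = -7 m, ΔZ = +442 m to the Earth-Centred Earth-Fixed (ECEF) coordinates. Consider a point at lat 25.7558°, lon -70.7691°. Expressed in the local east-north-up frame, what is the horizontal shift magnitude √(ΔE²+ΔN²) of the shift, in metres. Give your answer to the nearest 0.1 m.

657.8 m

At φ = 25.7558°, λ = -70.7691°: sin φ = 0.434536, cos φ = 0.900654, sin λ = -0.944199, cos λ = 0.329376.
ΔE = −sin λ·ΔX + cos λ·ΔY = −(-0.944199)·(-490) + (0.329376)·(-7) = -464.96 m.
ΔN = −sin φ cos λ·ΔX − sin φ sin λ·ΔY + cos φ·ΔZ = −(0.434536)(0.329376)(-490) − (0.434536)(-0.944199)(-7) + (0.900654)(442) = 465.35 m.
Horizontal magnitude = √(ΔE² + ΔN²) = √((-464.96)² + 465.35²) = 657.83 m.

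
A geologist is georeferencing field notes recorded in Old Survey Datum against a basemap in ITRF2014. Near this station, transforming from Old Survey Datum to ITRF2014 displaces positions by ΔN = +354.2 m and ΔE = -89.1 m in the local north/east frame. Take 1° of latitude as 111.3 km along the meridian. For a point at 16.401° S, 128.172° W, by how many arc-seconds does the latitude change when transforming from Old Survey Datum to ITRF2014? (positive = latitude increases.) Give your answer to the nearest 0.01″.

Δφ = 11.46″

1° of latitude = 111.3 km, so Δφ = 354.2 / 111300 = 0.0031824° = 11.457″.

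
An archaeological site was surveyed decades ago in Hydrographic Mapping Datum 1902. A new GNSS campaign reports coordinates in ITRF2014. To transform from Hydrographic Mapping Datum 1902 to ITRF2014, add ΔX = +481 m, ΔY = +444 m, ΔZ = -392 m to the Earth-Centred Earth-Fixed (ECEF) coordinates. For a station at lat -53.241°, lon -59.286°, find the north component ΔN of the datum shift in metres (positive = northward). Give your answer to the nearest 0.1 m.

The local north axis is (−sin φ cos λ, −sin φ sin λ, cos φ), giving ΔN = 196.823 − 305.818 − 234.593 = -343.59 m.

ΔN = -343.6 m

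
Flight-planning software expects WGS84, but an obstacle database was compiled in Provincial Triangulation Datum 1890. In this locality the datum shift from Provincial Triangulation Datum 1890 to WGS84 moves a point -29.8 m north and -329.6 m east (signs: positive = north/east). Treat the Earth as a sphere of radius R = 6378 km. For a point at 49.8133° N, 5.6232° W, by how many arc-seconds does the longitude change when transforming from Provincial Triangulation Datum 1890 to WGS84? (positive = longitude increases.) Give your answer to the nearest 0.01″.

Δλ = -16.52″

At latitude 49.8133°, cos φ = 0.645280.
One radian of longitude at latitude φ spans R cos φ, so Δλ = ΔE / (R cos φ) = -329.6 / (6378000 × 0.645280) = -8.0086e-05 rad = -16.519″.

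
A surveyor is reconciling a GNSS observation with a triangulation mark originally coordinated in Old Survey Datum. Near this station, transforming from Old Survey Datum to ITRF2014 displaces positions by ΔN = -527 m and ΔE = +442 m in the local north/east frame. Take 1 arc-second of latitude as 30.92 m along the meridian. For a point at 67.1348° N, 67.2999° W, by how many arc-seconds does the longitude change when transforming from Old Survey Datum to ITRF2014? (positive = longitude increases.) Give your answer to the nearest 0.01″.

Δλ = 36.79″

At latitude 67.1348°, cos φ = 0.388564.
1″ of longitude at this latitude = 30.92 × cos φ = 12.0144 m, so Δλ = 442.0 / 12.0144 = 36.789″.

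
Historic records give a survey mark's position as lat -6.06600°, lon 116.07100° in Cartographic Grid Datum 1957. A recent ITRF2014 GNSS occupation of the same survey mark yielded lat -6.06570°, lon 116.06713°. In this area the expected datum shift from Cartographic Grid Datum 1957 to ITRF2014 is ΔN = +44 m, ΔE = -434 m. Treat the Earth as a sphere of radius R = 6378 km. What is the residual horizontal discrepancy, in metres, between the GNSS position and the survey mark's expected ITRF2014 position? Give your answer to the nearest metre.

Observed coordinate differences: Δφ = +0.00030°, Δλ = -0.00387°.
Converting to metres (1° lat = 111317 m, cos φ = 0.994401): observed ΔN = 33.4 m, observed ΔE = -428.4 m.
Subtracting the expected shift leaves a residual of 33.4 − (44) = -10.6 m north and -428.4 − (-434) = 5.6 m east.
Residual distance = √((-10.6)² + 5.6²) = 12.0 m.

12 m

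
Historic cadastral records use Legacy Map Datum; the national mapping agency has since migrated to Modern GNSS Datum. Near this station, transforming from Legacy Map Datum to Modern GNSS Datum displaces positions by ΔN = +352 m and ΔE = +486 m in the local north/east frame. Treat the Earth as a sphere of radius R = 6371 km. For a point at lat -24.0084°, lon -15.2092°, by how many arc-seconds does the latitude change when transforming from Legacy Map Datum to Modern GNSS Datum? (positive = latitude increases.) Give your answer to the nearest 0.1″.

On a sphere of radius R, 1 rad of latitude = R, so Δφ = ΔN / R = 352.0 / 6371000 = 5.5250e-05 rad = 11.396″.

Δφ = 11.4″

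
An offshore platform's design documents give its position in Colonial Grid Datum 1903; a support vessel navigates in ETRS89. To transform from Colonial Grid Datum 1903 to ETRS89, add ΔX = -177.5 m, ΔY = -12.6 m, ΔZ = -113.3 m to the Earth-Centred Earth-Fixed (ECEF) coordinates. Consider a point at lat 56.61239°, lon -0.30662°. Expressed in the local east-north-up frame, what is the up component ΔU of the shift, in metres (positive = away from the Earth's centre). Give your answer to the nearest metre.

ΔU = -192 m

The local up (radial) axis is (cos φ cos λ, cos φ sin λ, sin φ), giving ΔU = -97.677 + 0.037 − 94.602 = -192.24 m.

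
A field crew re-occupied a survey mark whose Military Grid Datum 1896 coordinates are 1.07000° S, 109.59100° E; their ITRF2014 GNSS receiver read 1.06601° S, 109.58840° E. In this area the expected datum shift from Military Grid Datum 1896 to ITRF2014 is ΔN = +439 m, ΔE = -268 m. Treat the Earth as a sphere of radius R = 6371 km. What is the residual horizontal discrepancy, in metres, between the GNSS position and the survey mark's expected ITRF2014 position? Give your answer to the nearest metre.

Observed coordinate differences: Δφ = +0.00399°, Δλ = -0.00260°.
Converting to metres (1° lat = 111195 m, cos φ = 0.999826): observed ΔN = 443.7 m, observed ΔE = -289.1 m.
Subtracting the expected shift leaves a residual of 443.7 − (439) = 4.7 m north and -289.1 − (-268) = -21.1 m east.
Residual distance = √(4.7² + (-21.1)²) = 21.6 m.

22 m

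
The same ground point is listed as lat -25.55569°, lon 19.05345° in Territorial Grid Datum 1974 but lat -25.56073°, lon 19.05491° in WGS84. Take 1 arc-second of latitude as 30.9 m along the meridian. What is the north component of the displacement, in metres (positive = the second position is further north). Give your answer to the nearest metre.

Δφ = -25.56073° − -25.55569° = -0.00504°; Δλ = 19.05491° − 19.05345° = +0.00146°.
1° of latitude = 3600 × 30.90 = 111240 m.
ΔN = Δφ × 111240 = -560.6 m; ΔE = Δλ × 111240 × cos(-25.55569°) = +0.00146 × 111240 × 0.902166 = 146.5 m.

ΔN = -561 m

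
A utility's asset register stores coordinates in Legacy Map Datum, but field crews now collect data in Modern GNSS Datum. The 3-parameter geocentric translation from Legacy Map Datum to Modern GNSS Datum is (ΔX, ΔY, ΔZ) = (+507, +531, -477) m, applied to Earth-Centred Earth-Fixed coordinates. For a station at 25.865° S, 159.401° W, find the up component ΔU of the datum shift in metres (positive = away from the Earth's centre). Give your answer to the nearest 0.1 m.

The local up (radial) axis is (cos φ cos λ, cos φ sin λ, sin φ), giving ΔU = -427.043 − 168.105 + 208.092 = -387.06 m.

ΔU = -387.1 m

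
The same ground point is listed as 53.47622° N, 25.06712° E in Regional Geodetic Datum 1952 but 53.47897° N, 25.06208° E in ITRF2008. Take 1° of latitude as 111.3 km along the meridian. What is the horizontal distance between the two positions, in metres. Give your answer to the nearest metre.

Δφ = 53.47897° − 53.47622° = +0.00275°; Δλ = 25.06208° − 25.06712° = -0.00504°.
ΔN = Δφ × 111300 = 306.1 m; ΔE = Δλ × 111300 × cos(53.47622°) = -0.00504 × 111300 × 0.595156 = -333.9 m.
Distance = √(ΔE² + ΔN²) = √((-333.9)² + 306.1²) = 452.9 m.

453 m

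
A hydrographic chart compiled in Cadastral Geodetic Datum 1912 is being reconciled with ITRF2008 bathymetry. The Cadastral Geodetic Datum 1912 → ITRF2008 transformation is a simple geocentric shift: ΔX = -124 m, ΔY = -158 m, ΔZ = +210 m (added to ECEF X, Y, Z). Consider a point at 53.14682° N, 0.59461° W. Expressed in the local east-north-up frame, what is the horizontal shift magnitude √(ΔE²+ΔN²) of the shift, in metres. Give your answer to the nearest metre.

The local east axis at (φ, λ) is (−sin λ, cos λ, 0), so ΔE = −sin(-0.59461°)·(-124) + cos(-0.59461°)·(-158) = -159.28 m.
The local north axis is (−sin φ cos λ, −sin φ sin λ, cos φ), giving ΔN = 99.216 − 1.312 + 125.951 = 223.86 m.
Horizontal magnitude = √(ΔE² + ΔN²) = √((-159.28)² + 223.86²) = 274.74 m.

275 m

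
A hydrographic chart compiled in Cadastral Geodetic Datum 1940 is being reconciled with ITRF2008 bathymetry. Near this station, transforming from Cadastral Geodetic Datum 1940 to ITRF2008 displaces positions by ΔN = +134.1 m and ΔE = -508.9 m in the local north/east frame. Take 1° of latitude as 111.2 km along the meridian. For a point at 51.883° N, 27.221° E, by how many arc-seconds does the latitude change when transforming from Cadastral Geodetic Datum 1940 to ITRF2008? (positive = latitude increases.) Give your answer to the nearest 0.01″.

1° of latitude = 111.2 km, so Δφ = 134.1 / 111200 = 0.0012059° = 4.341″.

Δφ = 4.34″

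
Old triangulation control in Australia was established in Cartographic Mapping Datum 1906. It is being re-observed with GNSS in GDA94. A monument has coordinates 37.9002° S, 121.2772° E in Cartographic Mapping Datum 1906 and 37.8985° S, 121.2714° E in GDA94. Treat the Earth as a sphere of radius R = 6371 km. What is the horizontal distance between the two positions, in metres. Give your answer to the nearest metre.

Δφ = -37.8985° − -37.9002° = +0.0017°; Δλ = 121.2714° − 121.2772° = -0.0058°.
1° along a meridian = πR/180 = 111195 m.
ΔN = Δφ × 111195 = 189.0 m; ΔE = Δλ × 111195 × cos(-37.9002°) = -0.0058 × 111195 × 0.789082 = -508.9 m.
Distance = √(ΔE² + ΔN²) = √((-508.9)² + 189.0²) = 542.9 m.

543 m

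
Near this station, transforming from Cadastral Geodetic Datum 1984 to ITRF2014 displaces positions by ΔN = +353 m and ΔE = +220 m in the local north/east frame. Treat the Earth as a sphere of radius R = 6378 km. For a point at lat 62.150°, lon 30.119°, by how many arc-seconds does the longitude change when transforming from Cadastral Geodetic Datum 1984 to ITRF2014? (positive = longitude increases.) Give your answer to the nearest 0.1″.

Δλ = 15.2″

At latitude 62.150°, cos φ = 0.467158.
One radian of longitude at latitude φ spans R cos φ, so Δλ = ΔE / (R cos φ) = 220.0 / (6378000 × 0.467158) = 7.3837e-05 rad = 15.230″.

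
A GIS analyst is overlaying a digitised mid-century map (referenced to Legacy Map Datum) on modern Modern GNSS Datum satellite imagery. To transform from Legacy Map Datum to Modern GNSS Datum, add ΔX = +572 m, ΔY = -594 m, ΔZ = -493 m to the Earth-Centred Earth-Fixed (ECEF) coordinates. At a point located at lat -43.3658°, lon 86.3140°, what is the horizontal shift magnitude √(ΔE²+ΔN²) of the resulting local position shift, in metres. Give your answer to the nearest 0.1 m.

The local east axis at (φ, λ) is (−sin λ, cos λ, 0), so ΔE = −sin(86.3140°)·572 + cos(86.3140°)·(-594) = -609.00 m.
The local north axis is (−sin φ cos λ, −sin φ sin λ, cos φ), giving ΔN = 25.250 − 407.029 − 358.403 = -740.18 m.
Horizontal magnitude = √(ΔE² + ΔN²) = √((-609.00)² + (-740.18)²) = 958.52 m.

958.5 m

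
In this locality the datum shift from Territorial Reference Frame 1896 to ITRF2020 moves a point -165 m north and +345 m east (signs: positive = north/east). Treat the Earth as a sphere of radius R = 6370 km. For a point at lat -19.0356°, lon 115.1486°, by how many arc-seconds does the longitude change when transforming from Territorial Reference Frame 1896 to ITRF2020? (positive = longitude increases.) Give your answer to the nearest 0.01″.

Δλ = 11.82″

At latitude -19.0356°, cos φ = 0.945316.
One radian of longitude at latitude φ spans R cos φ, so Δλ = ΔE / (R cos φ) = 345.0 / (6370000 × 0.945316) = 5.7293e-05 rad = 11.818″.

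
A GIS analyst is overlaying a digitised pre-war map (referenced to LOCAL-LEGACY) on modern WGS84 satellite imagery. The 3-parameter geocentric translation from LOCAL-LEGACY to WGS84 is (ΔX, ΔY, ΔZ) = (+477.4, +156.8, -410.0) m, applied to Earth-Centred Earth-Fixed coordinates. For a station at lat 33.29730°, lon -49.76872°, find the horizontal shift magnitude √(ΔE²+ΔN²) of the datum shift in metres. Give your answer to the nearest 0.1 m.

645.0 m

The local east axis at (φ, λ) is (−sin λ, cos λ, 0), so ΔE = −sin(-49.76872°)·477.4 + cos(-49.76872°)·156.8 = 465.74 m.
The local north axis is (−sin φ cos λ, −sin φ sin λ, cos φ), giving ΔN = -169.274 + 65.718 − 342.692 = -446.25 m.
Horizontal magnitude = √(ΔE² + ΔN²) = √(465.74² + (-446.25)²) = 645.02 m.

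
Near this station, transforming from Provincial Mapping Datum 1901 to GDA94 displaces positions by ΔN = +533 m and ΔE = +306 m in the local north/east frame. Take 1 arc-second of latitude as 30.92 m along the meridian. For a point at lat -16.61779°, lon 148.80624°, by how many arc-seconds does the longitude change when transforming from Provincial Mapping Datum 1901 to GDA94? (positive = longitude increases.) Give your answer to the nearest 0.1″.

At latitude -16.61779°, cos φ = 0.958234.
1″ of longitude at this latitude = 30.92 × cos φ = 29.6286 m, so Δλ = 306.0 / 29.6286 = 10.328″.

Δλ = 10.3″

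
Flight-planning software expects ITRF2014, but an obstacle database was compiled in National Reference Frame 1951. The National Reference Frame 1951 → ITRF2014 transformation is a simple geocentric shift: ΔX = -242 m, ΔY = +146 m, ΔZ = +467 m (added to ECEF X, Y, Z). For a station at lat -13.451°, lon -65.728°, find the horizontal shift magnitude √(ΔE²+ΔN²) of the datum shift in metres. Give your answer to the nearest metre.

At φ = -13.451°, λ = -65.728°: sin φ = -0.232614, cos φ = 0.972569, sin λ = -0.911604, cos λ = 0.411069.
ΔE = −sin λ·ΔX + cos λ·ΔY = −(-0.911604)·(-242) + (0.411069)·(146) = -160.59 m.
ΔN = −sin φ cos λ·ΔX − sin φ sin λ·ΔY + cos φ·ΔZ = −(-0.232614)(0.411069)(-242) − (-0.232614)(-0.911604)(146) + (0.972569)(467) = 400.09 m.
Horizontal magnitude = √(ΔE² + ΔN²) = √((-160.59)² + 400.09²) = 431.12 m.

431 m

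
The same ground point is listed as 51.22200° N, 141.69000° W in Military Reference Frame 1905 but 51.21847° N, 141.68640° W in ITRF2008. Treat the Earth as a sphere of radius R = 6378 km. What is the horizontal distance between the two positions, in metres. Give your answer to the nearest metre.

466 m

Δφ = 51.21847° − 51.22200° = -0.00353°; Δλ = -141.68640° − -141.69000° = +0.00360°.
1° along a meridian = πR/180 = 111317 m.
ΔN = Δφ × 111317 = -392.9 m; ΔE = Δλ × 111317 × cos(51.22200°) = +0.00360 × 111317 × 0.626305 = 251.0 m.
Distance = √(ΔE² + ΔN²) = √(251.0² + (-392.9)²) = 466.3 m.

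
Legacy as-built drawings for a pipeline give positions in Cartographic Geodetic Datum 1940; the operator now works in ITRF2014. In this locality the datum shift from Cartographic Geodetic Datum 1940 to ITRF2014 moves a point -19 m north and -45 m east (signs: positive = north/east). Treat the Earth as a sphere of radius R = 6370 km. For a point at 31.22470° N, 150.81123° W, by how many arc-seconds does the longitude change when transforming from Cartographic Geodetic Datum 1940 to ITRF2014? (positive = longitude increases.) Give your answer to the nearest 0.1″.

Δλ = -1.7″

At latitude 31.22470°, cos φ = 0.855141.
One radian of longitude at latitude φ spans R cos φ, so Δλ = ΔE / (R cos φ) = -45.0 / (6370000 × 0.855141) = -8.2611e-06 rad = -1.704″.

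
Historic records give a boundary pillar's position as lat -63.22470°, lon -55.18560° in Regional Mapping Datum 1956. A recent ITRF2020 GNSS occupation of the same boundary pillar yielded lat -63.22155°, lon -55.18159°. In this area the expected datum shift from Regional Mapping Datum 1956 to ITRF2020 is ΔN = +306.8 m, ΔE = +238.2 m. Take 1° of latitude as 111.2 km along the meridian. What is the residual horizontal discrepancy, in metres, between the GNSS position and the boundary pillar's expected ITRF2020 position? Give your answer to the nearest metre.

57 m

Observed coordinate differences: Δφ = +0.00315°, Δλ = +0.00401°.
Converting to metres (1° lat = 111200 m, cos φ = 0.450493): observed ΔN = 350.3 m, observed ΔE = 200.9 m.
Subtracting the expected shift leaves a residual of 350.3 − (306.8) = 43.5 m north and 200.9 − (238.2) = -37.3 m east.
Residual distance = √(43.5² + (-37.3)²) = 57.3 m.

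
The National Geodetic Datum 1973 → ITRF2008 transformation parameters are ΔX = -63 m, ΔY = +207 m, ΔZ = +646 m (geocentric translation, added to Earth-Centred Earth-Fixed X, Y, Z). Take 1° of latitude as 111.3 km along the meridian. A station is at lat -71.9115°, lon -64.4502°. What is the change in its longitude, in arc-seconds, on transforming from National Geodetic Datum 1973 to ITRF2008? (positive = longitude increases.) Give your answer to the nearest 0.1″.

sin φ = -0.950578, cos φ = 0.310486, sin λ = -0.902211, cos λ = 0.431295.
East component: ΔE = −sin λ·ΔX + cos λ·ΔY = −(-0.902211)(-63) + (0.431295)(207) = 32.44 m.
1° of latitude spans 111300 m; at latitude φ, 1° of longitude spans that × cos φ = 34557.1 m, so Δλ = 32.44 / 34557.1 × 3600 = 3.379″.

Δλ = 3.4″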